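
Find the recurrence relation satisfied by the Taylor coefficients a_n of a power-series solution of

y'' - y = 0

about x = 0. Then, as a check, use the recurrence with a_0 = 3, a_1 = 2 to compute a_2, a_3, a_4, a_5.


Substitute y = sum_n a_n x^n into y'' + (const) y = 0.
y''(x) = sum_{n>=0} (n+2)(n+1) a_{n+2} x^n.
The ODE becomes sum_n [(n+2)(n+1) a_{n+2} - 1 a_n] x^n = 0.
Setting each coefficient to zero gives the recurrence:
  (n+2)(n+1) a_{n+2} - 1 a_n = 0,
  a_{n+2} = 1 / ((n+1)(n+2)) a_n.

Check with a_0 = 3, a_1 = 2 (apply the recurrence for n = 0, 1, 2, 3): a_0 = 3, a_1 = 2, a_2 = 3/2, a_3 = 1/3, a_4 = 1/8, a_5 = 1/60.

a_{n+2} = 1/((n+1)(n+2)) * a_n; check: a_0 = 3, a_1 = 2, a_2 = 3/2, a_3 = 1/3, a_4 = 1/8, a_5 = 1/60


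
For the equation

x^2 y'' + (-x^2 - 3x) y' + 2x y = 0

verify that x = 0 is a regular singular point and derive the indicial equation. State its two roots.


Divide by x^2 to reach normal form y'' + P_1(x) y' + P_2(x) y = 0 with P_1(x) = -1 - 3/x and P_2(x) = 2/x.
x = 0 is a singular point because the y'-coefficient -1 - 3/x has a pole at x = 0 and the y-coefficient 2/x has a pole at x = 0.
It is a regular singular point because x P_1(x) = p(x) = -x - 3 and x^2 P_2(x) = q(x) = 2x are polynomials, hence analytic at x = 0.
p(0) = -3,  q(0) = 0.
Indicial equation: r(r-1) + p(0) r + q(0) = 0, i.e. r^2 + (p(0) - 1) r + q(0) = 0, i.e. r^2 - 4 r = 0.
Discriminant: (-4)^2 - 4(0) = 16, so r = (4 ± 4)/2.
Solving: r_1 = 4, r_2 = 0.

indicial: r^2 - 4 r = 0; roots r_1 = 4, r_2 = 0


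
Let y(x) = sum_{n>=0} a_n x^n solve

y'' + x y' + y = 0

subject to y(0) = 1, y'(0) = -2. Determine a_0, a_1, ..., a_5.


Ansatz: y(x) = sum_{n>=0} a_n x^n, so y'(x) = sum_{n>=1} n a_n x^(n-1) and y''(x) = sum_{n>=2} n(n-1) a_n x^(n-2).
Substitute into P(x) y'' + Q(x) y' + R(x) y = 0 with P(x) = 1, Q(x) = x, R(x) = 1, and match powers of x.
Initial conditions: a_0 = 1, a_1 = -2.
Setting the coefficient of each power of x to zero and solving order by order (substituting the coefficients already found):
  x^0: 2 a_2 + a_0 = 0  ->  2 a_2 = -a_0 = -1  ->  a_2 = -1/2
  x^1: 6 a_3 + 2 a_1 = 0  ->  6 a_3 = -2 a_1 = 4  ->  a_3 = 2/3
  x^2: 12 a_4 + 3 a_2 = 0  ->  12 a_4 = -3 a_2 = 3/2  ->  a_4 = 1/8
  x^3: 20 a_5 + 4 a_3 = 0  ->  20 a_5 = -4 a_3 = -8/3  ->  a_5 = -2/15
Truncated series: y(x) = 1 - 2 x - (1/2) x^2 + (2/3) x^3 + (1/8) x^4 - (2/15) x^5 + O(x^6).

a_0 = 1; a_1 = -2; a_2 = -1/2; a_3 = 2/3; a_4 = 1/8; a_5 = -2/15


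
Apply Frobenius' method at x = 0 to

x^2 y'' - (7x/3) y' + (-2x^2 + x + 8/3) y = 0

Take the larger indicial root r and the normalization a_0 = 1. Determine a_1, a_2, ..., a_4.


Write in Frobenius form y'' + (p(x)/x) y' + (q(x)/x^2) y = 0:
  p(x) = -7/3,  q(x) = -2x^2 + x + 8/3.
Indicial equation: r(r-1) + (-7/3) r + (8/3) = 0 -> roots r_1 = 2, r_2 = 4/3.
Take r = r_1 = 2. Let y(x) = x^r sum_{n>=0} a_n x^n with a_0 = 1.
Substitute y = x^r sum a_n x^n and match x^{r+n}. The recurrence is
  D(n) a_n + 1 a_{n-1} - 2 a_{n-2} = 0,  where D(n) = (r+n)(r+n-1) + (-7/3)(r+n) + (8/3).
  a_n = [-1 a_{n-1} + 2 a_{n-2}] / D(n).
Since the indicial polynomial factors as (r - r_1)(r - r_2), D(n) = (r_1 + n - r_1)(r_1 + n - r_2) = n(n + 2/3).
Evaluating step by step (a_0 = 1):
  n = 1: D(1) = 1(1 + 2/3) = 5/3; numerator = -1(1) = -1; a_1 = (-1)/(5/3) = -3/5
  n = 2: D(2) = 2(2 + 2/3) = 16/3; numerator = -1(-3/5) + 2(1) = 13/5; a_2 = (13/5)/(16/3) = 39/80
  n = 3: D(3) = 3(3 + 2/3) = 11; numerator = -1(39/80) + 2(-3/5) = -27/16; a_3 = (-27/16)/(11) = -27/176
  n = 4: D(4) = 4(4 + 2/3) = 56/3; numerator = -1(-27/176) + 2(39/80) = 993/880; a_4 = (993/880)/(56/3) = 2979/49280

r = 2; a_0 = 1; a_1 = -3/5; a_2 = 39/80; a_3 = -27/176; a_4 = 2979/49280


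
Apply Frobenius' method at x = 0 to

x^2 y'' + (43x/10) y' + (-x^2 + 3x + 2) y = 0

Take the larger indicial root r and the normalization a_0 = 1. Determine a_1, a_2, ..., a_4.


Write in Frobenius form y'' + (p(x)/x) y' + (q(x)/x^2) y = 0:
  p(x) = 43/10,  q(x) = -x^2 + 3x + 2.
Indicial equation: r(r-1) + (43/10) r + (2) = 0 -> roots r_1 = -4/5, r_2 = -5/2.
Take r = r_1 = -4/5. Let y(x) = x^r sum_{n>=0} a_n x^n with a_0 = 1.
Substitute y = x^r sum a_n x^n and match x^{r+n}. The recurrence is
  D(n) a_n + 3 a_{n-1} - 1 a_{n-2} = 0,  where D(n) = (r+n)(r+n-1) + (43/10)(r+n) + (2).
  a_n = [-3 a_{n-1} + 1 a_{n-2}] / D(n).
Since the indicial polynomial factors as (r - r_1)(r - r_2), D(n) = (r_1 + n - r_1)(r_1 + n - r_2) = n(n + 17/10).
Evaluating step by step (a_0 = 1):
  n = 1: D(1) = 1(1 + 17/10) = 27/10; numerator = -3(1) = -3; a_1 = (-3)/(27/10) = -10/9
  n = 2: D(2) = 2(2 + 17/10) = 37/5; numerator = -3(-10/9) + 1(1) = 13/3; a_2 = (13/3)/(37/5) = 65/111
  n = 3: D(3) = 3(3 + 17/10) = 141/10; numerator = -3(65/111) + 1(-10/9) = -955/333; a_3 = (-955/333)/(141/10) = -9550/46953
  n = 4: D(4) = 4(4 + 17/10) = 114/5; numerator = -3(-9550/46953) + 1(65/111) = 18715/15651; a_4 = (18715/15651)/(114/5) = 4925/93906

r = -4/5; a_0 = 1; a_1 = -10/9; a_2 = 65/111; a_3 = -9550/46953; a_4 = 4925/93906


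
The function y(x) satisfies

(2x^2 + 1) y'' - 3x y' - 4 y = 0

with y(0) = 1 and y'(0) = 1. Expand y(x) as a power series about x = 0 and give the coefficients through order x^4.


Ansatz: y(x) = sum_{n>=0} a_n x^n, so y'(x) = sum_{n>=1} n a_n x^(n-1) and y''(x) = sum_{n>=2} n(n-1) a_n x^(n-2).
Substitute into P(x) y'' + Q(x) y' + R(x) y = 0 with P(x) = 2x^2 + 1, Q(x) = -3x, R(x) = -4, and match powers of x.
Initial conditions: a_0 = 1, a_1 = 1.
Setting the coefficient of each power of x to zero and solving order by order (substituting the coefficients already found):
  x^0: 2 a_2 - 4 a_0 = 0  ->  2 a_2 = 4 a_0 = 4  ->  a_2 = 2
  x^1: 6 a_3 - 7 a_1 = 0  ->  6 a_3 = 7 a_1 = 7  ->  a_3 = 7/6
  x^2: 12 a_4 - 6 a_2 = 0  ->  12 a_4 = 6 a_2 = 12  ->  a_4 = 1
Truncated series: y(x) = 1 + x + 2 x^2 + (7/6) x^3 + x^4 + O(x^5).

a_0 = 1; a_1 = 1; a_2 = 2; a_3 = 7/6; a_4 = 1


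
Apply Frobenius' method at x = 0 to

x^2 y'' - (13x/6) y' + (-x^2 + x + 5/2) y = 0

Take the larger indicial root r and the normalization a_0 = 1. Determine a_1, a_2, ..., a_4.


Write in Frobenius form y'' + (p(x)/x) y' + (q(x)/x^2) y = 0:
  p(x) = -13/6,  q(x) = -x^2 + x + 5/2.
Indicial equation: r(r-1) + (-13/6) r + (5/2) = 0 -> roots r_1 = 5/3, r_2 = 3/2.
Take r = r_1 = 5/3. Let y(x) = x^r sum_{n>=0} a_n x^n with a_0 = 1.
Substitute y = x^r sum a_n x^n and match x^{r+n}. The recurrence is
  D(n) a_n + 1 a_{n-1} - 1 a_{n-2} = 0,  where D(n) = (r+n)(r+n-1) + (-13/6)(r+n) + (5/2).
  a_n = [-1 a_{n-1} + 1 a_{n-2}] / D(n).
Since the indicial polynomial factors as (r - r_1)(r - r_2), D(n) = (r_1 + n - r_1)(r_1 + n - r_2) = n(n + 1/6).
Evaluating step by step (a_0 = 1):
  n = 1: D(1) = 1(1 + 1/6) = 7/6; numerator = -1(1) = -1; a_1 = (-1)/(7/6) = -6/7
  n = 2: D(2) = 2(2 + 1/6) = 13/3; numerator = -1(-6/7) + 1(1) = 13/7; a_2 = (13/7)/(13/3) = 3/7
  n = 3: D(3) = 3(3 + 1/6) = 19/2; numerator = -1(3/7) + 1(-6/7) = -9/7; a_3 = (-9/7)/(19/2) = -18/133
  n = 4: D(4) = 4(4 + 1/6) = 50/3; numerator = -1(-18/133) + 1(3/7) = 75/133; a_4 = (75/133)/(50/3) = 9/266

r = 5/3; a_0 = 1; a_1 = -6/7; a_2 = 3/7; a_3 = -18/133; a_4 = 9/266


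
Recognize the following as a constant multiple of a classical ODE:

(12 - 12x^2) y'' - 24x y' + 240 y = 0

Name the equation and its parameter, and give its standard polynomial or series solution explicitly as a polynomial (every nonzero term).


All three coefficients share the factor 12; dividing through by 12 gives  (1 - x^2) y'' - 2x y' + 20 y = 0.
This matches the Legendre equation (1 - x^2) y'' - 2x y' + n(n+1) y = 0 (note the -2x y' term) with n(n+1) = 20, so n = 4; the polynomial solution is P_4(x).
With y = sum_k a_k x^k, matching x^k gives (k+2)(k+1) a_{k+2} = [k(k+1) - n(n+1)] a_k = (k - 4)(k + 5) a_k. The right side vanishes at k = 4, so the series with the parity of 4 terminates at degree 4.
Standard normalization (P_n(1) = 1): leading coefficient (2n)!/(2^n (n!)^2) = 40320/(16*576) = 35/8, so a_4 = 35/8. Work downward with a_k = (k+1)(k+2) a_{k+2} / ((k - 4)(k + 5)):
  a_2 = (3)(4)(35/8) / ((2 - 4)(2 + 5)) = (105/2)/(-14) = -15/4
  a_0 = (1)(2)(-15/4) / ((0 - 4)(0 + 5)) = (-15/2)/(-20) = 3/8
Hence P_4(x) = 35 x^4/8 - 15 x^2/4 + 3/8.

P_4(x); series = 35 x^4/8 - 15 x^2/4 + 3/8


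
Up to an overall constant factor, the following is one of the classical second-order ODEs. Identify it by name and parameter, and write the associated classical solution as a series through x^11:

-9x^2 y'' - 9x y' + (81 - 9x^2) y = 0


All three coefficients share the factor -9; dividing through by -9 gives  x^2 y'' + x y' + (x^2 - 9) y = 0.
This matches the Bessel equation x^2 y'' + x y' + (x^2 - nu^2) y = 0 with nu^2 = 9, so nu = 3; the solution bounded at x = 0 is J_3(x).
Frobenius at x = 0: indicial roots ±nu; for r = nu the recurrence k(k + 2nu) c_k = -c_{k-2} gives the standard series J_nu(x) = sum_{k>=0} (-1)^k / (k! (k+nu)!) (x/2)^(2k+nu). Evaluate the first 5 terms:
  k = 0: (-1)^0 / (0! * 3! * 2^3) x^3 = 1/(1*6*8) x^3 = (1/48) x^3
  k = 1: (-1)^1 / (1! * 4! * 2^5) x^5 = -1/(1*24*32) x^5 = (-1/768) x^5
  k = 2: (-1)^2 / (2! * 5! * 2^7) x^7 = 1/(2*120*128) x^7 = (1/30720) x^7
  k = 3: (-1)^3 / (3! * 6! * 2^9) x^9 = -1/(6*720*512) x^9 = (-1/2211840) x^9
  k = 4: (-1)^4 / (4! * 7! * 2^11) x^11 = 1/(24*5040*2048) x^11 = (1/247726080) x^11
Hence J_3(x) = x^11/247726080 - x^9/2211840 + x^7/30720 - x^5/768 + x^3/48 + ....

J_3(x); series = x^11/247726080 - x^9/2211840 + x^7/30720 - x^5/768 + x^3/48


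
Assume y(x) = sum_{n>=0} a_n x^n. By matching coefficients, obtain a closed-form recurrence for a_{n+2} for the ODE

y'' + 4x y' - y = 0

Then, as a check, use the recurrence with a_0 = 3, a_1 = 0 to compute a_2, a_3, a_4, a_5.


Substitute y = sum_n a_n x^n.
y''(x) has coefficient (n+2)(n+1) a_{n+2} at x^n;
4 x y'(x) has coefficient 4 n a_n at x^n (shift);
-y(x) has coefficient -1 a_n at x^n.
Matching x^n: (n+2)(n+1) a_{n+2} + (4n - 1) a_n = 0.
Thus a_{n+2} = (-4n + 1) / ((n+1)(n+2)) * a_n.

Check with a_0 = 3, a_1 = 0 (apply the recurrence for n = 0, 1, 2, 3): a_0 = 3, a_1 = 0, a_2 = 3/2, a_3 = 0, a_4 = -7/8, a_5 = 0.

a_(n+2) = (-4n + 1) / ((n+1)(n+2)) * a_n; check: a_0 = 3, a_1 = 0, a_2 = 3/2, a_3 = 0, a_4 = -7/8, a_5 = 0


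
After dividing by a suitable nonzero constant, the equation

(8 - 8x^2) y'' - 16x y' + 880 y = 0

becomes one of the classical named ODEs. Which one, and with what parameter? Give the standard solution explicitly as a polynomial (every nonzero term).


All three coefficients share the factor 8; dividing through by 8 gives  (1 - x^2) y'' - 2x y' + 110 y = 0.
This matches the Legendre equation (1 - x^2) y'' - 2x y' + n(n+1) y = 0 (note the -2x y' term) with n(n+1) = 110, so n = 10; the polynomial solution is P_10(x).
With y = sum_k a_k x^k, matching x^k gives (k+2)(k+1) a_{k+2} = [k(k+1) - n(n+1)] a_k = (k - 10)(k + 11) a_k. The right side vanishes at k = 10, so the series with the parity of 10 terminates at degree 10.
Standard normalization (P_n(1) = 1): leading coefficient (2n)!/(2^n (n!)^2) = 2432902008176640000/(1024*13168189440000) = 46189/256, so a_10 = 46189/256. Work downward with a_k = (k+1)(k+2) a_{k+2} / ((k - 10)(k + 11)):
  a_8 = (9)(10)(46189/256) / ((8 - 10)(8 + 11)) = (2078505/128)/(-38) = -109395/256
  a_6 = (7)(8)(-109395/256) / ((6 - 10)(6 + 11)) = (-765765/32)/(-68) = 45045/128
  a_4 = (5)(6)(45045/128) / ((4 - 10)(4 + 11)) = (675675/64)/(-90) = -15015/128
  a_2 = (3)(4)(-15015/128) / ((2 - 10)(2 + 11)) = (-45045/32)/(-104) = 3465/256
  a_0 = (1)(2)(3465/256) / ((0 - 10)(0 + 11)) = (3465/128)/(-110) = -63/256
Hence P_10(x) = 46189 x^10/256 - 109395 x^8/256 + 45045 x^6/128 - 15015 x^4/128 + 3465 x^2/256 - 63/256.

P_10(x); series = 46189 x^10/256 - 109395 x^8/256 + 45045 x^6/128 - 15015 x^4/128 + 3465 x^2/256 - 63/256


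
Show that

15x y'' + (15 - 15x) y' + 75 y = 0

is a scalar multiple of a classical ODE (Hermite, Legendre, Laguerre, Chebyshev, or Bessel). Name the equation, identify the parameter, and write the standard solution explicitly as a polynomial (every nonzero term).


All three coefficients share the factor 15; dividing through by 15 gives  x y'' + (1 - x) y' + 5 y = 0.
This matches the Laguerre equation x y'' + (1 - x) y' + n y = 0 with n = 5; the polynomial solution is L_5(x).
With y = sum_k a_k x^k, matching x^k gives (k+1)k a_{k+1} + (k+1) a_{k+1} - k a_k + n a_k = 0, i.e. (k+1)^2 a_{k+1} = (k - n) a_k = (k - 5) a_k. The right side vanishes at k = 5, so the series terminates at degree 5.
Standard normalization L_n(0) = 1 gives a_0 = 1. Work upward with a_{k+1} = (k - 5) a_k / (k+1)^2:
  a_1 = (0 - 5)(1) / 1^2 = -5/1 = -5
  a_2 = (1 - 5)(-5) / 2^2 = 20/4 = 5
  a_3 = (2 - 5)(5) / 3^2 = -15/9 = -5/3
  a_4 = (3 - 5)(-5/3) / 4^2 = (10/3)/16 = 5/24
  a_5 = (4 - 5)(5/24) / 5^2 = (-5/24)/25 = -1/120
Hence L_5(x) = -x^5/120 + 5 x^4/24 - 5 x^3/3 + 5 x^2 - 5 x + 1.

L_5(x); series = -x^5/120 + 5 x^4/24 - 5 x^3/3 + 5 x^2 - 5 x + 1


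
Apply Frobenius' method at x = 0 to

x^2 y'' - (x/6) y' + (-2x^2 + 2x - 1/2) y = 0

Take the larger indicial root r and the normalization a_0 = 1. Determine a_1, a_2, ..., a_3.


Write in Frobenius form y'' + (p(x)/x) y' + (q(x)/x^2) y = 0:
  p(x) = -1/6,  q(x) = -2x^2 + 2x - 1/2.
Indicial equation: r(r-1) + (-1/6) r + (-1/2) = 0 -> roots r_1 = 3/2, r_2 = -1/3.
Take r = r_1 = 3/2. Let y(x) = x^r sum_{n>=0} a_n x^n with a_0 = 1.
Substitute y = x^r sum a_n x^n and match x^{r+n}. The recurrence is
  D(n) a_n + 2 a_{n-1} - 2 a_{n-2} = 0,  where D(n) = (r+n)(r+n-1) + (-1/6)(r+n) + (-1/2).
  a_n = [-2 a_{n-1} + 2 a_{n-2}] / D(n).
Since the indicial polynomial factors as (r - r_1)(r - r_2), D(n) = (r_1 + n - r_1)(r_1 + n - r_2) = n(n + 11/6).
Evaluating step by step (a_0 = 1):
  n = 1: D(1) = 1(1 + 11/6) = 17/6; numerator = -2(1) = -2; a_1 = (-2)/(17/6) = -12/17
  n = 2: D(2) = 2(2 + 11/6) = 23/3; numerator = -2(-12/17) + 2(1) = 58/17; a_2 = (58/17)/(23/3) = 174/391
  n = 3: D(3) = 3(3 + 11/6) = 29/2; numerator = -2(174/391) + 2(-12/17) = -900/391; a_3 = (-900/391)/(29/2) = -1800/11339

r = 3/2; a_0 = 1; a_1 = -12/17; a_2 = 174/391; a_3 = -1800/11339


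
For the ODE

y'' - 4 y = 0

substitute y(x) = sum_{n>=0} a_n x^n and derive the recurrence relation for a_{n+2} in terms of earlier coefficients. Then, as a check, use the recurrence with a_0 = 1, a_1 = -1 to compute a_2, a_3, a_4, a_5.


Substitute y = sum_n a_n x^n into y'' + (const) y = 0.
y''(x) = sum_{n>=0} (n+2)(n+1) a_{n+2} x^n.
The ODE becomes sum_n [(n+2)(n+1) a_{n+2} - 4 a_n] x^n = 0.
Setting each coefficient to zero gives the recurrence:
  (n+2)(n+1) a_{n+2} - 4 a_n = 0,
  a_{n+2} = 4 / ((n+1)(n+2)) a_n.

Check with a_0 = 1, a_1 = -1 (apply the recurrence for n = 0, 1, 2, 3): a_0 = 1, a_1 = -1, a_2 = 2, a_3 = -2/3, a_4 = 2/3, a_5 = -2/15.

a_{n+2} = 4/((n+1)(n+2)) * a_n; check: a_0 = 1, a_1 = -1, a_2 = 2, a_3 = -2/3, a_4 = 2/3, a_5 = -2/15


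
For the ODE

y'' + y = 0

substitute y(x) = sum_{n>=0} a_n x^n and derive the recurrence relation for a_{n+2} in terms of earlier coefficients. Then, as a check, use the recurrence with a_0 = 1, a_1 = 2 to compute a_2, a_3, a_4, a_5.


Substitute y = sum_n a_n x^n into y'' + (const) y = 0.
y''(x) = sum_{n>=0} (n+2)(n+1) a_{n+2} x^n.
The ODE becomes sum_n [(n+2)(n+1) a_{n+2} + 1 a_n] x^n = 0.
Setting each coefficient to zero gives the recurrence:
  (n+2)(n+1) a_{n+2} + 1 a_n = 0,
  a_{n+2} = -1 / ((n+1)(n+2)) a_n.

Check with a_0 = 1, a_1 = 2 (apply the recurrence for n = 0, 1, 2, 3): a_0 = 1, a_1 = 2, a_2 = -1/2, a_3 = -1/3, a_4 = 1/24, a_5 = 1/60.

a_{n+2} = -1/((n+1)(n+2)) * a_n; check: a_0 = 1, a_1 = 2, a_2 = -1/2, a_3 = -1/3, a_4 = 1/24, a_5 = 1/60


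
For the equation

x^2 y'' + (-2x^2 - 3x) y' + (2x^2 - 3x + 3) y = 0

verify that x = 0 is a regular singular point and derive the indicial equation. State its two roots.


Divide by x^2 to reach normal form y'' + P_1(x) y' + P_2(x) y = 0 with P_1(x) = -2 - 3/x and P_2(x) = 2 - 3/x + 3/x^2.
x = 0 is a singular point because the y'-coefficient -2 - 3/x has a pole at x = 0 and the y-coefficient 2 - 3/x + 3/x^2 has a pole at x = 0.
It is a regular singular point because x P_1(x) = p(x) = -2x - 3 and x^2 P_2(x) = q(x) = 2x^2 - 3x + 3 are polynomials, hence analytic at x = 0.
p(0) = -3,  q(0) = 3.
Indicial equation: r(r-1) + p(0) r + q(0) = 0, i.e. r^2 + (p(0) - 1) r + q(0) = 0, i.e. r^2 - 4 r + 3 = 0.
Discriminant: (-4)^2 - 4(3) = 4, so r = (4 ± 2)/2.
Solving: r_1 = 3, r_2 = 1.

indicial: r^2 - 4 r + 3 = 0; roots r_1 = 3, r_2 = 1


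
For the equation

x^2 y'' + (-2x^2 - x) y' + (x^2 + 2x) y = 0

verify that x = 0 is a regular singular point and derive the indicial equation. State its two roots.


Divide by x^2 to reach normal form y'' + P_1(x) y' + P_2(x) y = 0 with P_1(x) = -2 - 1/x and P_2(x) = 1 + 2/x.
x = 0 is a singular point because the y'-coefficient -2 - 1/x has a pole at x = 0 and the y-coefficient 1 + 2/x has a pole at x = 0.
It is a regular singular point because x P_1(x) = p(x) = -2x - 1 and x^2 P_2(x) = q(x) = x^2 + 2x are polynomials, hence analytic at x = 0.
p(0) = -1,  q(0) = 0.
Indicial equation: r(r-1) + p(0) r + q(0) = 0, i.e. r^2 + (p(0) - 1) r + q(0) = 0, i.e. r^2 - 2 r = 0.
Discriminant: (-2)^2 - 4(0) = 4, so r = (2 ± 2)/2.
Solving: r_1 = 2, r_2 = 0.

indicial: r^2 - 2 r = 0; roots r_1 = 2, r_2 = 0


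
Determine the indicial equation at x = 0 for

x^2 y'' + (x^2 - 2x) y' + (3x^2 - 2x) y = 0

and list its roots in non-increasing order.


Divide by x^2 to reach normal form y'' + P_1(x) y' + P_2(x) y = 0 with P_1(x) = 1 - 2/x and P_2(x) = 3 - 2/x.
x = 0 is a singular point because the y'-coefficient 1 - 2/x has a pole at x = 0 and the y-coefficient 3 - 2/x has a pole at x = 0.
It is a regular singular point because x P_1(x) = p(x) = x - 2 and x^2 P_2(x) = q(x) = 3x^2 - 2x are polynomials, hence analytic at x = 0.
p(0) = -2,  q(0) = 0.
Indicial equation: r(r-1) + p(0) r + q(0) = 0, i.e. r^2 + (p(0) - 1) r + q(0) = 0, i.e. r^2 - 3 r = 0.
Discriminant: (-3)^2 - 4(0) = 9, so r = (3 ± 3)/2.
Solving: r_1 = 3, r_2 = 0.

indicial: r^2 - 3 r = 0; roots r_1 = 3, r_2 = 0


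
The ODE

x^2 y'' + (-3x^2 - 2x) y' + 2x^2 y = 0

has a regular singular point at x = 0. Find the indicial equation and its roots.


Divide by x^2 to reach normal form y'' + P_1(x) y' + P_2(x) y = 0 with P_1(x) = -3 - 2/x and P_2(x) = 2.
x = 0 is a singular point because the y'-coefficient -3 - 2/x has a pole at x = 0.
It is a regular singular point because x P_1(x) = p(x) = -3x - 2 and x^2 P_2(x) = q(x) = 2x^2 are polynomials, hence analytic at x = 0.
p(0) = -2,  q(0) = 0.
Indicial equation: r(r-1) + p(0) r + q(0) = 0, i.e. r^2 + (p(0) - 1) r + q(0) = 0, i.e. r^2 - 3 r = 0.
Discriminant: (-3)^2 - 4(0) = 9, so r = (3 ± 3)/2.
Solving: r_1 = 3, r_2 = 0.

indicial: r^2 - 3 r = 0; roots r_1 = 3, r_2 = 0


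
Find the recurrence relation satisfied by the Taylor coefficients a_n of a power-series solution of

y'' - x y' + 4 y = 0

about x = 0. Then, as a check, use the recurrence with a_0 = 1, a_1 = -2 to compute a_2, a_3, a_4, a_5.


Substitute y = sum_n a_n x^n.
y''(x) has coefficient (n+2)(n+1) a_{n+2} at x^n;
-x y'(x) has coefficient -n a_n at x^n (shift);
4 y(x) has coefficient 4 a_n at x^n.
Matching x^n: (n+2)(n+1) a_{n+2} + (-n + 4) a_n = 0.
Thus a_{n+2} = (n - 4) / ((n+1)(n+2)) * a_n.

Check with a_0 = 1, a_1 = -2 (apply the recurrence for n = 0, 1, 2, 3): a_0 = 1, a_1 = -2, a_2 = -2, a_3 = 1, a_4 = 1/3, a_5 = -1/20.

a_(n+2) = (n - 4) / ((n+1)(n+2)) * a_n; check: a_0 = 1, a_1 = -2, a_2 = -2, a_3 = 1, a_4 = 1/3, a_5 = -1/20


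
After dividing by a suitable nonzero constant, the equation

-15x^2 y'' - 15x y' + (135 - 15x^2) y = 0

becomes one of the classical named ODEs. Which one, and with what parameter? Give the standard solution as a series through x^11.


All three coefficients share the factor -15; dividing through by -15 gives  x^2 y'' + x y' + (x^2 - 9) y = 0.
This matches the Bessel equation x^2 y'' + x y' + (x^2 - nu^2) y = 0 with nu^2 = 9, so nu = 3; the solution bounded at x = 0 is J_3(x).
Frobenius at x = 0: indicial roots ±nu; for r = nu the recurrence k(k + 2nu) c_k = -c_{k-2} gives the standard series J_nu(x) = sum_{k>=0} (-1)^k / (k! (k+nu)!) (x/2)^(2k+nu). Evaluate the first 5 terms:
  k = 0: (-1)^0 / (0! * 3! * 2^3) x^3 = 1/(1*6*8) x^3 = (1/48) x^3
  k = 1: (-1)^1 / (1! * 4! * 2^5) x^5 = -1/(1*24*32) x^5 = (-1/768) x^5
  k = 2: (-1)^2 / (2! * 5! * 2^7) x^7 = 1/(2*120*128) x^7 = (1/30720) x^7
  k = 3: (-1)^3 / (3! * 6! * 2^9) x^9 = -1/(6*720*512) x^9 = (-1/2211840) x^9
  k = 4: (-1)^4 / (4! * 7! * 2^11) x^11 = 1/(24*5040*2048) x^11 = (1/247726080) x^11
Hence J_3(x) = x^11/247726080 - x^9/2211840 + x^7/30720 - x^5/768 + x^3/48 + ....

J_3(x); series = x^11/247726080 - x^9/2211840 + x^7/30720 - x^5/768 + x^3/48


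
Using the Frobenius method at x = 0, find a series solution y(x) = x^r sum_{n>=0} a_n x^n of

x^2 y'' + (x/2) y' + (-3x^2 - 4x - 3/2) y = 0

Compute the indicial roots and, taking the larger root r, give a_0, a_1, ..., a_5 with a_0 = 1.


Write in Frobenius form y'' + (p(x)/x) y' + (q(x)/x^2) y = 0:
  p(x) = 1/2,  q(x) = -3x^2 - 4x - 3/2.
Indicial equation: r(r-1) + (1/2) r + (-3/2) = 0 -> roots r_1 = 3/2, r_2 = -1.
Take r = r_1 = 3/2. Let y(x) = x^r sum_{n>=0} a_n x^n with a_0 = 1.
Substitute y = x^r sum a_n x^n and match x^{r+n}. The recurrence is
  D(n) a_n - 4 a_{n-1} - 3 a_{n-2} = 0,  where D(n) = (r+n)(r+n-1) + (1/2)(r+n) + (-3/2).
  a_n = [4 a_{n-1} + 3 a_{n-2}] / D(n).
Since the indicial polynomial factors as (r - r_1)(r - r_2), D(n) = (r_1 + n - r_1)(r_1 + n - r_2) = n(n + 5/2).
Evaluating step by step (a_0 = 1):
  n = 1: D(1) = 1(1 + 5/2) = 7/2; numerator = 4(1) = 4; a_1 = (4)/(7/2) = 8/7
  n = 2: D(2) = 2(2 + 5/2) = 9; numerator = 4(8/7) + 3(1) = 53/7; a_2 = (53/7)/(9) = 53/63
  n = 3: D(3) = 3(3 + 5/2) = 33/2; numerator = 4(53/63) + 3(8/7) = 428/63; a_3 = (428/63)/(33/2) = 856/2079
  n = 4: D(4) = 4(4 + 5/2) = 26; numerator = 4(856/2079) + 3(53/63) = 8671/2079; a_4 = (8671/2079)/(26) = 667/4158
  n = 5: D(5) = 5(5 + 5/2) = 75/2; numerator = 4(667/4158) + 3(856/2079) = 3902/2079; a_5 = (3902/2079)/(75/2) = 7804/155925

r = 3/2; a_0 = 1; a_1 = 8/7; a_2 = 53/63; a_3 = 856/2079; a_4 = 667/4158; a_5 = 7804/155925


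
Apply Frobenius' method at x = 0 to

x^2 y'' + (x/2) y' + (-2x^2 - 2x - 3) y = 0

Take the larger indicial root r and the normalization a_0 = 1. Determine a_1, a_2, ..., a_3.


Write in Frobenius form y'' + (p(x)/x) y' + (q(x)/x^2) y = 0:
  p(x) = 1/2,  q(x) = -2x^2 - 2x - 3.
Indicial equation: r(r-1) + (1/2) r + (-3) = 0 -> roots r_1 = 2, r_2 = -3/2.
Take r = r_1 = 2. Let y(x) = x^r sum_{n>=0} a_n x^n with a_0 = 1.
Substitute y = x^r sum a_n x^n and match x^{r+n}. The recurrence is
  D(n) a_n - 2 a_{n-1} - 2 a_{n-2} = 0,  where D(n) = (r+n)(r+n-1) + (1/2)(r+n) + (-3).
  a_n = [2 a_{n-1} + 2 a_{n-2}] / D(n).
Since the indicial polynomial factors as (r - r_1)(r - r_2), D(n) = (r_1 + n - r_1)(r_1 + n - r_2) = n(n + 7/2).
Evaluating step by step (a_0 = 1):
  n = 1: D(1) = 1(1 + 7/2) = 9/2; numerator = 2(1) = 2; a_1 = (2)/(9/2) = 4/9
  n = 2: D(2) = 2(2 + 7/2) = 11; numerator = 2(4/9) + 2(1) = 26/9; a_2 = (26/9)/(11) = 26/99
  n = 3: D(3) = 3(3 + 7/2) = 39/2; numerator = 2(26/99) + 2(4/9) = 140/99; a_3 = (140/99)/(39/2) = 280/3861

r = 2; a_0 = 1; a_1 = 4/9; a_2 = 26/99; a_3 = 280/3861


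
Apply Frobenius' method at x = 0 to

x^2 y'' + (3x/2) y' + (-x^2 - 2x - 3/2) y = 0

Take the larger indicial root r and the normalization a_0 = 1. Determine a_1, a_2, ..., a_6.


Write in Frobenius form y'' + (p(x)/x) y' + (q(x)/x^2) y = 0:
  p(x) = 3/2,  q(x) = -x^2 - 2x - 3/2.
Indicial equation: r(r-1) + (3/2) r + (-3/2) = 0 -> roots r_1 = 1, r_2 = -3/2.
Take r = r_1 = 1. Let y(x) = x^r sum_{n>=0} a_n x^n with a_0 = 1.
Substitute y = x^r sum a_n x^n and match x^{r+n}. The recurrence is
  D(n) a_n - 2 a_{n-1} - 1 a_{n-2} = 0,  where D(n) = (r+n)(r+n-1) + (3/2)(r+n) + (-3/2).
  a_n = [2 a_{n-1} + 1 a_{n-2}] / D(n).
Since the indicial polynomial factors as (r - r_1)(r - r_2), D(n) = (r_1 + n - r_1)(r_1 + n - r_2) = n(n + 5/2).
Evaluating step by step (a_0 = 1):
  n = 1: D(1) = 1(1 + 5/2) = 7/2; numerator = 2(1) = 2; a_1 = (2)/(7/2) = 4/7
  n = 2: D(2) = 2(2 + 5/2) = 9; numerator = 2(4/7) + 1(1) = 15/7; a_2 = (15/7)/(9) = 5/21
  n = 3: D(3) = 3(3 + 5/2) = 33/2; numerator = 2(5/21) + 1(4/7) = 22/21; a_3 = (22/21)/(33/2) = 4/63
  n = 4: D(4) = 4(4 + 5/2) = 26; numerator = 2(4/63) + 1(5/21) = 23/63; a_4 = (23/63)/(26) = 23/1638
  n = 5: D(5) = 5(5 + 5/2) = 75/2; numerator = 2(23/1638) + 1(4/63) = 25/273; a_5 = (25/273)/(75/2) = 2/819
  n = 6: D(6) = 6(6 + 5/2) = 51; numerator = 2(2/819) + 1(23/1638) = 31/1638; a_6 = (31/1638)/(51) = 31/83538

r = 1; a_0 = 1; a_1 = 4/7; a_2 = 5/21; a_3 = 4/63; a_4 = 23/1638; a_5 = 2/819; a_6 = 31/83538


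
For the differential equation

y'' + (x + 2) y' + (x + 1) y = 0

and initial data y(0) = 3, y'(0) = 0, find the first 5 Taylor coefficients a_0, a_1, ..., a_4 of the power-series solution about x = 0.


Ansatz: y(x) = sum_{n>=0} a_n x^n, so y'(x) = sum_{n>=1} n a_n x^(n-1) and y''(x) = sum_{n>=2} n(n-1) a_n x^(n-2).
Substitute into P(x) y'' + Q(x) y' + R(x) y = 0 with P(x) = 1, Q(x) = x + 2, R(x) = x + 1, and match powers of x.
Initial conditions: a_0 = 3, a_1 = 0.
Setting the coefficient of each power of x to zero and solving order by order (substituting the coefficients already found):
  x^0: 2 a_2 + 2 a_1 + a_0 = 0  ->  2 a_2 = -2 a_1 - a_0 = -3  ->  a_2 = -3/2
  x^1: 6 a_3 + 4 a_2 + 2 a_1 + a_0 = 0  ->  6 a_3 = -4 a_2 - 2 a_1 - a_0 = 3  ->  a_3 = 1/2
  x^2: 12 a_4 + 6 a_3 + 3 a_2 + a_1 = 0  ->  12 a_4 = -6 a_3 - 3 a_2 - a_1 = 3/2  ->  a_4 = 1/8
Truncated series: y(x) = 3 - (3/2) x^2 + (1/2) x^3 + (1/8) x^4 + O(x^5).

a_0 = 3; a_1 = 0; a_2 = -3/2; a_3 = 1/2; a_4 = 1/8


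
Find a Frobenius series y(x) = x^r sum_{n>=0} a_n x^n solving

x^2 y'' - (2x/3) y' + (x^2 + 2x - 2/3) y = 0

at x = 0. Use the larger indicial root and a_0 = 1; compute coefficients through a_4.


Write in Frobenius form y'' + (p(x)/x) y' + (q(x)/x^2) y = 0:
  p(x) = -2/3,  q(x) = x^2 + 2x - 2/3.
Indicial equation: r(r-1) + (-2/3) r + (-2/3) = 0 -> roots r_1 = 2, r_2 = -1/3.
Take r = r_1 = 2. Let y(x) = x^r sum_{n>=0} a_n x^n with a_0 = 1.
Substitute y = x^r sum a_n x^n and match x^{r+n}. The recurrence is
  D(n) a_n + 2 a_{n-1} + 1 a_{n-2} = 0,  where D(n) = (r+n)(r+n-1) + (-2/3)(r+n) + (-2/3).
  a_n = [-2 a_{n-1} - 1 a_{n-2}] / D(n).
Since the indicial polynomial factors as (r - r_1)(r - r_2), D(n) = (r_1 + n - r_1)(r_1 + n - r_2) = n(n + 7/3).
Evaluating step by step (a_0 = 1):
  n = 1: D(1) = 1(1 + 7/3) = 10/3; numerator = -2(1) = -2; a_1 = (-2)/(10/3) = -3/5
  n = 2: D(2) = 2(2 + 7/3) = 26/3; numerator = -2(-3/5) - 1(1) = 1/5; a_2 = (1/5)/(26/3) = 3/130
  n = 3: D(3) = 3(3 + 7/3) = 16; numerator = -2(3/130) - 1(-3/5) = 36/65; a_3 = (36/65)/(16) = 9/260
  n = 4: D(4) = 4(4 + 7/3) = 76/3; numerator = -2(9/260) - 1(3/130) = -6/65; a_4 = (-6/65)/(76/3) = -9/2470

r = 2; a_0 = 1; a_1 = -3/5; a_2 = 3/130; a_3 = 9/260; a_4 = -9/2470


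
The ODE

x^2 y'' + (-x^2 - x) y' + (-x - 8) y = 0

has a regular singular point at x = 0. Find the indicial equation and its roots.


Divide by x^2 to reach normal form y'' + P_1(x) y' + P_2(x) y = 0 with P_1(x) = -1 - 1/x and P_2(x) = -1/x - 8/x^2.
x = 0 is a singular point because the y'-coefficient -1 - 1/x has a pole at x = 0 and the y-coefficient -1/x - 8/x^2 has a pole at x = 0.
It is a regular singular point because x P_1(x) = p(x) = -x - 1 and x^2 P_2(x) = q(x) = -x - 8 are polynomials, hence analytic at x = 0.
p(0) = -1,  q(0) = -8.
Indicial equation: r(r-1) + p(0) r + q(0) = 0, i.e. r^2 + (p(0) - 1) r + q(0) = 0, i.e. r^2 - 2 r - 8 = 0.
Discriminant: (-2)^2 - 4(-8) = 36, so r = (2 ± 6)/2.
Solving: r_1 = 4, r_2 = -2.

indicial: r^2 - 2 r - 8 = 0; roots r_1 = 4, r_2 = -2


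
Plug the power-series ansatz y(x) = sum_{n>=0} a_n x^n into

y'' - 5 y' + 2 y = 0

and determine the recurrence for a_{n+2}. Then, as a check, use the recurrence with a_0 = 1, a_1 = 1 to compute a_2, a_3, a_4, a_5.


Substitute y = sum_n a_n x^n.
y''(x) has coefficient (n+2)(n+1) a_{n+2} at x^n;
-5 y'(x) has coefficient -5 (n+1) a_{n+1} at x^n;
2 y(x) has coefficient 2 a_n at x^n.
Matching x^n: (n+2)(n+1) a_{n+2} - 5 (n+1) a_{n+1} + 2 a_n = 0.
Thus a_{n+2} = [5 (n+1) a_{n+1} - 2 a_n] / ((n+1)(n+2)).

Check with a_0 = 1, a_1 = 1 (apply the recurrence for n = 0, 1, 2, 3): a_0 = 1, a_1 = 1, a_2 = 3/2, a_3 = 13/6, a_4 = 59/24, a_5 = 269/120.

a_(n+2) = [5 (n+1) a_(n+1) - 2 a_n] / ((n+1)(n+2)); check: a_0 = 1, a_1 = 1, a_2 = 3/2, a_3 = 13/6, a_4 = 59/24, a_5 = 269/120


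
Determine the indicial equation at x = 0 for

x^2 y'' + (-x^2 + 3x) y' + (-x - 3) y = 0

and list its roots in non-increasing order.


Divide by x^2 to reach normal form y'' + P_1(x) y' + P_2(x) y = 0 with P_1(x) = -1 + 3/x and P_2(x) = -1/x - 3/x^2.
x = 0 is a singular point because the y'-coefficient -1 + 3/x has a pole at x = 0 and the y-coefficient -1/x - 3/x^2 has a pole at x = 0.
It is a regular singular point because x P_1(x) = p(x) = 3 - x and x^2 P_2(x) = q(x) = -x - 3 are polynomials, hence analytic at x = 0.
p(0) = 3,  q(0) = -3.
Indicial equation: r(r-1) + p(0) r + q(0) = 0, i.e. r^2 + (p(0) - 1) r + q(0) = 0, i.e. r^2 + 2 r - 3 = 0.
Discriminant: (2)^2 - 4(-3) = 16, so r = (-2 ± 4)/2.
Solving: r_1 = 1, r_2 = -3.

indicial: r^2 + 2 r - 3 = 0; roots r_1 = 1, r_2 = -3


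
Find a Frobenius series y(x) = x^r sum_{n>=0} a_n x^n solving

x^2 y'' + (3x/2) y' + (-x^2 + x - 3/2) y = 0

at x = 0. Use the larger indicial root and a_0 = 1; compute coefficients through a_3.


Write in Frobenius form y'' + (p(x)/x) y' + (q(x)/x^2) y = 0:
  p(x) = 3/2,  q(x) = -x^2 + x - 3/2.
Indicial equation: r(r-1) + (3/2) r + (-3/2) = 0 -> roots r_1 = 1, r_2 = -3/2.
Take r = r_1 = 1. Let y(x) = x^r sum_{n>=0} a_n x^n with a_0 = 1.
Substitute y = x^r sum a_n x^n and match x^{r+n}. The recurrence is
  D(n) a_n + 1 a_{n-1} - 1 a_{n-2} = 0,  where D(n) = (r+n)(r+n-1) + (3/2)(r+n) + (-3/2).
  a_n = [-1 a_{n-1} + 1 a_{n-2}] / D(n).
Since the indicial polynomial factors as (r - r_1)(r - r_2), D(n) = (r_1 + n - r_1)(r_1 + n - r_2) = n(n + 5/2).
Evaluating step by step (a_0 = 1):
  n = 1: D(1) = 1(1 + 5/2) = 7/2; numerator = -1(1) = -1; a_1 = (-1)/(7/2) = -2/7
  n = 2: D(2) = 2(2 + 5/2) = 9; numerator = -1(-2/7) + 1(1) = 9/7; a_2 = (9/7)/(9) = 1/7
  n = 3: D(3) = 3(3 + 5/2) = 33/2; numerator = -1(1/7) + 1(-2/7) = -3/7; a_3 = (-3/7)/(33/2) = -2/77

r = 1; a_0 = 1; a_1 = -2/7; a_2 = 1/7; a_3 = -2/77


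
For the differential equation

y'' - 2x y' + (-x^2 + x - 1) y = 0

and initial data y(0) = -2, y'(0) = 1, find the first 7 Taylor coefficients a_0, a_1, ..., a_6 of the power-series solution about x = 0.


Ansatz: y(x) = sum_{n>=0} a_n x^n, so y'(x) = sum_{n>=1} n a_n x^(n-1) and y''(x) = sum_{n>=2} n(n-1) a_n x^(n-2).
Substitute into P(x) y'' + Q(x) y' + R(x) y = 0 with P(x) = 1, Q(x) = -2x, R(x) = -x^2 + x - 1, and match powers of x.
Initial conditions: a_0 = -2, a_1 = 1.
Setting the coefficient of each power of x to zero and solving order by order (substituting the coefficients already found):
  x^0: 2 a_2 - a_0 = 0  ->  2 a_2 = a_0 = -2  ->  a_2 = -1
  x^1: 6 a_3 - 3 a_1 + a_0 = 0  ->  6 a_3 = 3 a_1 - a_0 = 5  ->  a_3 = 5/6
  x^2: 12 a_4 - 5 a_2 + a_1 - a_0 = 0  ->  12 a_4 = 5 a_2 - a_1 + a_0 = -8  ->  a_4 = -2/3
  x^3: 20 a_5 - 7 a_3 + a_2 - a_1 = 0  ->  20 a_5 = 7 a_3 - a_2 + a_1 = 47/6  ->  a_5 = 47/120
  x^4: 30 a_6 - 9 a_4 + a_3 - a_2 = 0  ->  30 a_6 = 9 a_4 - a_3 + a_2 = -47/6  ->  a_6 = -47/180
Truncated series: y(x) = -2 + x - x^2 + (5/6) x^3 - (2/3) x^4 + (47/120) x^5 - (47/180) x^6 + O(x^7).

a_0 = -2; a_1 = 1; a_2 = -1; a_3 = 5/6; a_4 = -2/3; a_5 = 47/120; a_6 = -47/180


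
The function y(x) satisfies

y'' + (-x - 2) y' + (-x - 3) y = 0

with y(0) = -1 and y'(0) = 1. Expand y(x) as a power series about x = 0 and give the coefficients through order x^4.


Ansatz: y(x) = sum_{n>=0} a_n x^n, so y'(x) = sum_{n>=1} n a_n x^(n-1) and y''(x) = sum_{n>=2} n(n-1) a_n x^(n-2).
Substitute into P(x) y'' + Q(x) y' + R(x) y = 0 with P(x) = 1, Q(x) = -x - 2, R(x) = -x - 3, and match powers of x.
Initial conditions: a_0 = -1, a_1 = 1.
Setting the coefficient of each power of x to zero and solving order by order (substituting the coefficients already found):
  x^0: 2 a_2 - 2 a_1 - 3 a_0 = 0  ->  2 a_2 = 2 a_1 + 3 a_0 = -1  ->  a_2 = -1/2
  x^1: 6 a_3 - 4 a_2 - 4 a_1 - a_0 = 0  ->  6 a_3 = 4 a_2 + 4 a_1 + a_0 = 1  ->  a_3 = 1/6
  x^2: 12 a_4 - 6 a_3 - 5 a_2 - a_1 = 0  ->  12 a_4 = 6 a_3 + 5 a_2 + a_1 = -1/2  ->  a_4 = -1/24
Truncated series: y(x) = -1 + x - (1/2) x^2 + (1/6) x^3 - (1/24) x^4 + O(x^5).

a_0 = -1; a_1 = 1; a_2 = -1/2; a_3 = 1/6; a_4 = -1/24


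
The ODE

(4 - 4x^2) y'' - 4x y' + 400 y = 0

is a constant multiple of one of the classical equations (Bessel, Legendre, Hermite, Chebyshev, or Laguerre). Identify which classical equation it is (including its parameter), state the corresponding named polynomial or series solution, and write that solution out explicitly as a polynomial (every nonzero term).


All three coefficients share the factor 4; dividing through by 4 gives  (1 - x^2) y'' - x y' + 100 y = 0.
This matches the Chebyshev equation (1 - x^2) y'' - x y' + n^2 y = 0 (note the -x y' term, not -2x y') with n^2 = 100, so n = 10; the polynomial solution is T_10(x).
With y = sum_k a_k x^k, matching x^k gives (k+2)(k+1) a_{k+2} = (k^2 - n^2) a_k = (k - 10)(k + 10) a_k. The right side vanishes at k = 10, so the series with the parity of 10 terminates at degree 10.
Standard normalization: leading coefficient of T_n is 2^(n-1), so a_10 = 2^9 = 512. Work downward with a_k = (k+1)(k+2) a_{k+2} / ((k - 10)(k + 10)):
  a_8 = (9)(10)(512) / ((8 - 10)(8 + 10)) = 46080/(-36) = -1280
  a_6 = (7)(8)(-1280) / ((6 - 10)(6 + 10)) = -71680/(-64) = 1120
  a_4 = (5)(6)(1120) / ((4 - 10)(4 + 10)) = 33600/(-84) = -400
  a_2 = (3)(4)(-400) / ((2 - 10)(2 + 10)) = -4800/(-96) = 50
  a_0 = (1)(2)(50) / ((0 - 10)(0 + 10)) = 100/(-100) = -1
Hence T_10(x) = 512 x^10 - 1280 x^8 + 1120 x^6 - 400 x^4 + 50 x^2 - 1.

T_10(x); series = 512 x^10 - 1280 x^8 + 1120 x^6 - 400 x^4 + 50 x^2 - 1


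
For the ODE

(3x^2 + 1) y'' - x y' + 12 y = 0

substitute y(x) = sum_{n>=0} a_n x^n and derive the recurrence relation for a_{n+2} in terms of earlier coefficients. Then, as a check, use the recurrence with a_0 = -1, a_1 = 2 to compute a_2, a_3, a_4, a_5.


Substitute y = sum_n a_n x^n.
(1 + 3 x^2) y'' contributes (n+2)(n+1) a_{n+2} + 3 n(n-1) a_n at x^n.
-x y'(x) contributes -n a_n at x^n.
12 y(x) contributes 12 a_n at x^n.
Matching x^n: (n+2)(n+1) a_{n+2} + (3 n(n-1) - n + 12) a_n = 0.
Thus a_{n+2} = (-3 n(n-1) + n - 12) / ((n+1)(n+2)) * a_n.

Check with a_0 = -1, a_1 = 2 (apply the recurrence for n = 0, 1, 2, 3): a_0 = -1, a_1 = 2, a_2 = 6, a_3 = -11/3, a_4 = -8, a_5 = 99/20.

a_(n+2) = (-3 n(n-1) + n - 12) / ((n+1)(n+2)) * a_n; check: a_0 = -1, a_1 = 2, a_2 = 6, a_3 = -11/3, a_4 = -8, a_5 = 99/20


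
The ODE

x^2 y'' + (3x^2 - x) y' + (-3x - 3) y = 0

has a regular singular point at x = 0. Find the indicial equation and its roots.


Divide by x^2 to reach normal form y'' + P_1(x) y' + P_2(x) y = 0 with P_1(x) = 3 - 1/x and P_2(x) = -3/x - 3/x^2.
x = 0 is a singular point because the y'-coefficient 3 - 1/x has a pole at x = 0 and the y-coefficient -3/x - 3/x^2 has a pole at x = 0.
It is a regular singular point because x P_1(x) = p(x) = 3x - 1 and x^2 P_2(x) = q(x) = -3x - 3 are polynomials, hence analytic at x = 0.
p(0) = -1,  q(0) = -3.
Indicial equation: r(r-1) + p(0) r + q(0) = 0, i.e. r^2 + (p(0) - 1) r + q(0) = 0, i.e. r^2 - 2 r - 3 = 0.
Discriminant: (-2)^2 - 4(-3) = 16, so r = (2 ± 4)/2.
Solving: r_1 = 3, r_2 = -1.

indicial: r^2 - 2 r - 3 = 0; roots r_1 = 3, r_2 = -1


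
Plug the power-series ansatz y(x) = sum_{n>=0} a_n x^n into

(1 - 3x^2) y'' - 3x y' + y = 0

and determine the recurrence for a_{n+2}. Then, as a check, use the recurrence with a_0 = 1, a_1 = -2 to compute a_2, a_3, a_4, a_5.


Substitute y = sum_n a_n x^n.
(1 - 3 x^2) y'' contributes (n+2)(n+1) a_{n+2} - 3 n(n-1) a_n at x^n.
-3 x y'(x) contributes -3 n a_n at x^n.
y(x) contributes 1 a_n at x^n.
Matching x^n: (n+2)(n+1) a_{n+2} + (-3 n(n-1) - 3 n + 1) a_n = 0.
Thus a_{n+2} = (3 n(n-1) + 3 n - 1) / ((n+1)(n+2)) * a_n.

Check with a_0 = 1, a_1 = -2 (apply the recurrence for n = 0, 1, 2, 3): a_0 = 1, a_1 = -2, a_2 = -1/2, a_3 = -2/3, a_4 = -11/24, a_5 = -13/15.

a_(n+2) = (3 n(n-1) + 3 n - 1) / ((n+1)(n+2)) * a_n; check: a_0 = 1, a_1 = -2, a_2 = -1/2, a_3 = -2/3, a_4 = -11/24, a_5 = -13/15


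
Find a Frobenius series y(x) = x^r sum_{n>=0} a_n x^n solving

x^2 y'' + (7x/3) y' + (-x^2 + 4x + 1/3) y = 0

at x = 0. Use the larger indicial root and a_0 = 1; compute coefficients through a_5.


Write in Frobenius form y'' + (p(x)/x) y' + (q(x)/x^2) y = 0:
  p(x) = 7/3,  q(x) = -x^2 + 4x + 1/3.
Indicial equation: r(r-1) + (7/3) r + (1/3) = 0 -> roots r_1 = -1/3, r_2 = -1.
Take r = r_1 = -1/3. Let y(x) = x^r sum_{n>=0} a_n x^n with a_0 = 1.
Substitute y = x^r sum a_n x^n and match x^{r+n}. The recurrence is
  D(n) a_n + 4 a_{n-1} - 1 a_{n-2} = 0,  where D(n) = (r+n)(r+n-1) + (7/3)(r+n) + (1/3).
  a_n = [-4 a_{n-1} + 1 a_{n-2}] / D(n).
Since the indicial polynomial factors as (r - r_1)(r - r_2), D(n) = (r_1 + n - r_1)(r_1 + n - r_2) = n(n + 2/3).
Evaluating step by step (a_0 = 1):
  n = 1: D(1) = 1(1 + 2/3) = 5/3; numerator = -4(1) = -4; a_1 = (-4)/(5/3) = -12/5
  n = 2: D(2) = 2(2 + 2/3) = 16/3; numerator = -4(-12/5) + 1(1) = 53/5; a_2 = (53/5)/(16/3) = 159/80
  n = 3: D(3) = 3(3 + 2/3) = 11; numerator = -4(159/80) + 1(-12/5) = -207/20; a_3 = (-207/20)/(11) = -207/220
  n = 4: D(4) = 4(4 + 2/3) = 56/3; numerator = -4(-207/220) + 1(159/80) = 5061/880; a_4 = (5061/880)/(56/3) = 2169/7040
  n = 5: D(5) = 5(5 + 2/3) = 85/3; numerator = -4(2169/7040) + 1(-207/220) = -765/352; a_5 = (-765/352)/(85/3) = -27/352

r = -1/3; a_0 = 1; a_1 = -12/5; a_2 = 159/80; a_3 = -207/220; a_4 = 2169/7040; a_5 = -27/352


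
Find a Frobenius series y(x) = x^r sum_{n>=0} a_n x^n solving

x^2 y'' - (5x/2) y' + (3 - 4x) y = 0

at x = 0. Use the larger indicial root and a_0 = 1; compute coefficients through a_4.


Write in Frobenius form y'' + (p(x)/x) y' + (q(x)/x^2) y = 0:
  p(x) = -5/2,  q(x) = 3 - 4x.
Indicial equation: r(r-1) + (-5/2) r + (3) = 0 -> roots r_1 = 2, r_2 = 3/2.
Take r = r_1 = 2. Let y(x) = x^r sum_{n>=0} a_n x^n with a_0 = 1.
Substitute y = x^r sum a_n x^n and match x^{r+n}. The recurrence is
  D(n) a_n - 4 a_{n-1} = 0,  where D(n) = (r+n)(r+n-1) + (-5/2)(r+n) + (3).
  a_n = 4 / D(n) * a_{n-1}.
Since the indicial polynomial factors as (r - r_1)(r - r_2), D(n) = (r_1 + n - r_1)(r_1 + n - r_2) = n(n + 1/2).
Evaluating step by step (a_0 = 1):
  n = 1: D(1) = 1(1 + 1/2) = 3/2; numerator = 4(1) = 4; a_1 = (4)/(3/2) = 8/3
  n = 2: D(2) = 2(2 + 1/2) = 5; numerator = 4(8/3) = 32/3; a_2 = (32/3)/(5) = 32/15
  n = 3: D(3) = 3(3 + 1/2) = 21/2; numerator = 4(32/15) = 128/15; a_3 = (128/15)/(21/2) = 256/315
  n = 4: D(4) = 4(4 + 1/2) = 18; numerator = 4(256/315) = 1024/315; a_4 = (1024/315)/(18) = 512/2835

r = 2; a_0 = 1; a_1 = 8/3; a_2 = 32/15; a_3 = 256/315; a_4 = 512/2835


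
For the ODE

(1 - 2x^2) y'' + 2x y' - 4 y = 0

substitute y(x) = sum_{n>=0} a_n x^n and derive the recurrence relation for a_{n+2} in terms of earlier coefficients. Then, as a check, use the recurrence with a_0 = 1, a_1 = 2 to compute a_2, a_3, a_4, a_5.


Substitute y = sum_n a_n x^n.
(1 - 2 x^2) y'' contributes (n+2)(n+1) a_{n+2} - 2 n(n-1) a_n at x^n.
2 x y'(x) contributes 2 n a_n at x^n.
-4 y(x) contributes -4 a_n at x^n.
Matching x^n: (n+2)(n+1) a_{n+2} + (-2 n(n-1) + 2 n - 4) a_n = 0.
Thus a_{n+2} = (2 n(n-1) - 2 n + 4) / ((n+1)(n+2)) * a_n.

Check with a_0 = 1, a_1 = 2 (apply the recurrence for n = 0, 1, 2, 3): a_0 = 1, a_1 = 2, a_2 = 2, a_3 = 2/3, a_4 = 2/3, a_5 = 1/3.

a_(n+2) = (2 n(n-1) - 2 n + 4) / ((n+1)(n+2)) * a_n; check: a_0 = 1, a_1 = 2, a_2 = 2, a_3 = 2/3, a_4 = 2/3, a_5 = 1/3


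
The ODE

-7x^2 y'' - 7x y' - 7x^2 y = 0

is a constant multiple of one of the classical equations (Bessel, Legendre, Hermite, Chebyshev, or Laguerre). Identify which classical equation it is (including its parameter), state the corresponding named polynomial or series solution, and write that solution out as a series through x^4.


All three coefficients share the factor -7; dividing through by -7 gives  x^2 y'' + x y' + x^2 y = 0.
This matches the Bessel equation x^2 y'' + x y' + (x^2 - nu^2) y = 0 with nu^2 = 0, so nu = 0; the solution bounded at x = 0 is J_0(x).
Frobenius at x = 0: indicial roots ±nu; for r = nu the recurrence k(k + 2nu) c_k = -c_{k-2} gives the standard series J_nu(x) = sum_{k>=0} (-1)^k / (k! (k+nu)!) (x/2)^(2k+nu). Evaluate the first 3 terms:
  k = 0: (-1)^0 / (0! * 0! * 2^0) x^0 = 1/(1*1*1) x^0 = (1) x^0
  k = 1: (-1)^1 / (1! * 1! * 2^2) x^2 = -1/(1*1*4) x^2 = (-1/4) x^2
  k = 2: (-1)^2 / (2! * 2! * 2^4) x^4 = 1/(2*2*16) x^4 = (1/64) x^4
Hence J_0(x) = x^4/64 - x^2/4 + 1 + ....

J_0(x); series = x^4/64 - x^2/4 + 1
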